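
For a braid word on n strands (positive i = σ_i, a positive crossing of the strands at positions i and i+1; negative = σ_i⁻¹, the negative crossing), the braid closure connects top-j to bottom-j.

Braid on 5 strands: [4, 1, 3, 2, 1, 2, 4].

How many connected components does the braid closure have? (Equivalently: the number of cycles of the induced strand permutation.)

2

Derivation:
Track the strand permutation on 5 strands, starting from identity.
  step 1: s4 swaps positions 4,5 -> [1 2 3 5 4]
  step 2: s1 swaps positions 1,2 -> [2 1 3 5 4]
  step 3: s3 swaps positions 3,4 -> [2 1 5 3 4]
  step 4: s2 swaps positions 2,3 -> [2 5 1 3 4]
  step 5: s1 swaps positions 1,2 -> [5 2 1 3 4]
  step 6: s2 swaps positions 2,3 -> [5 1 2 3 4]
  step 7: s4 swaps positions 4,5 -> [5 1 2 4 3]
Final permutation (position -> original strand): [5 1 2 4 3]
Closure components = cycle count of this permutation = 2.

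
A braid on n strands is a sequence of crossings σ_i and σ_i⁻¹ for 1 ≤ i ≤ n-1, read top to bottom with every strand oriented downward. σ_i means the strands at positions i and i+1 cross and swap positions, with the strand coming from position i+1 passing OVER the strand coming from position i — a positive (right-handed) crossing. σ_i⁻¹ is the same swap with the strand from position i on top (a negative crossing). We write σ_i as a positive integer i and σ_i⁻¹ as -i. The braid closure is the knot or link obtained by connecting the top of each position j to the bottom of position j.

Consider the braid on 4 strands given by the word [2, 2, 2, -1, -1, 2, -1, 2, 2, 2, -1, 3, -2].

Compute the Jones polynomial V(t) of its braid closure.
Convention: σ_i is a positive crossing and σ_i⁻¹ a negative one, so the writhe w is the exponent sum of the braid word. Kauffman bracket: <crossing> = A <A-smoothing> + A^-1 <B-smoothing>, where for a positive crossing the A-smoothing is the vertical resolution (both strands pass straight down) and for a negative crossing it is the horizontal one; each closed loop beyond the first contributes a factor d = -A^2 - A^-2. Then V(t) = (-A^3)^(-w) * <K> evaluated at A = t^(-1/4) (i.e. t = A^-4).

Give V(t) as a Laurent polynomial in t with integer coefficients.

t^7 - 3*t^6 + 6*t^5 - 9*t^4 + 11*t^3 - 12*t^2 + 11*t - 8 + 6*t^-1 - 3*t^-2 + t^-3

Derivation:
The presented braid s2 s2 s2 s1^-1 s1^-1 s2 s1^-1 s2 s2 s2 s1^-1 s3 s2^-1 on 4 strands reduces by inverse Markov moves (closure unchanged at each step):
  Deconjugate: the word is γ·β·γ⁻¹ with γ = s2 (prefix) and γ⁻¹ = s2^-1 (suffix); strip both.
  Destabilize: the word has the form β·s3 where s3 occurs only as the final letter (β ∈ B_3); drop it and the last strand → 3 strands.
Reduced to β = s2 s2 s1^-1 s1^-1 s2 s1^-1 s2 s2 s2 s1^-1 on 3 strands, 10 crossings.
Compute on β:
Braid: s2 s2 s1^-1 s1^-1 s2 s1^-1 s2 s2 s2 s1^-1 on 3 strands, 10 crossings.
Writhe w = (#positive) - (#negative) = 6 - 4 = 2.
State-sum expansion of <K>. There are 2^10 = 1024 states.
For each crossing: s=0 is the vertical smoothing, s=1 horizontal. Crossing k contributes A^(sign_k * (1 - 2*s_k)); loop factor d = -A^2 - A^-2.
Tabulate the states by total A-exponent and number of loops L (A-exp: L × count):
  A^10: L=5 ×1
  A^8: L=4 ×10
  A^6: L=3 ×41, L=5 ×4
  A^4: L=2 ×81, L=4 ×38, L=6 ×1
  A^2: L=1 ×71, L=3 ×117, L=5 ×22
  A^0: L=2 ×154, L=4 ×91, L=6 ×7
  A^-2: L=3 ×168, L=5 ×41, L=7 ×1
  A^-4: L=4 ×110, L=6 ×10
  A^-6: L=5 ×44, L=7 ×1
  A^-8: L=6 ×10
  A^-10: L=7 ×1
Each group contributes A^e * Σ count * d^(L-1):
Powers of d = -A^2 - A^-2: d^2 = A^4 + 2 + A^-4; d^3 = -A^6 - 3*A^2 - 3*A^-2 - A^-6; d^4 = A^8 + 4*A^4 + 6 + 4*A^-4 + A^-8; d^5 = -A^10 - 5*A^6 - 10*A^2 - 10*A^-2 - 5*A^-6 - A^-10; d^6 = A^12 + 6*A^8 + 15*A^4 + 20 + 15*A^-4 + 6*A^-8 + A^-12.
  A^10 * (d^4) = A^18 + 4*A^14 + 6*A^10 + 4*A^6 + A^2
  A^8 * (10*d^3) = -10*A^14 - 30*A^10 - 30*A^6 - 10*A^2
  A^6 * (41*d^2 + 4*d^4) = 4*A^14 + 57*A^10 + 106*A^6 + 57*A^2 + 4*A^-2
  A^4 * (81*d + 38*d^3 + d^5) = -A^14 - 43*A^10 - 205*A^6 - 205*A^2 - 43*A^-2 - A^-6
  A^2 * (71 + 117*d^2 + 22*d^4) = 22*A^10 + 205*A^6 + 437*A^2 + 205*A^-2 + 22*A^-6
  A^0 * (154*d + 91*d^3 + 7*d^5) = -7*A^10 - 126*A^6 - 497*A^2 - 497*A^-2 - 126*A^-6 - 7*A^-10
  A^-2 * (168*d^2 + 41*d^4 + d^6) = A^10 + 47*A^6 + 347*A^2 + 602*A^-2 + 347*A^-6 + 47*A^-10 + A^-14
  A^-4 * (110*d^3 + 10*d^5) = -10*A^6 - 160*A^2 - 430*A^-2 - 430*A^-6 - 160*A^-10 - 10*A^-14
  A^-6 * (44*d^4 + d^6) = A^6 + 50*A^2 + 191*A^-2 + 284*A^-6 + 191*A^-10 + 50*A^-14 + A^-18
  A^-8 * (10*d^5) = -10*A^2 - 50*A^-2 - 100*A^-6 - 100*A^-10 - 50*A^-14 - 10*A^-18
  A^-10 * (d^6) = A^2 + 6*A^-2 + 15*A^-6 + 20*A^-10 + 15*A^-14 + 6*A^-18 + A^-22
Summing the groups: <K> = A^18 - 3*A^14 + 6*A^10 - 8*A^6 + 11*A^2 - 12*A^-2 + 11*A^-6 - 9*A^-10 + 6*A^-14 - 3*A^-18 + A^-22
Normalise by the writhe: (-A^3)^(-w) = (-A^3)^(-2) = A^-6, so f(A) = A^-6 * <K> = A^12 - 3*A^8 + 6*A^4 - 8 + 11*A^-4 - 12*A^-8 + 11*A^-12 - 9*A^-16 + 6*A^-20 - 3*A^-24 + A^-28.
Substitute A = t^(-1/4), i.e. A^e → t^(-e/4): V(t) = t^7 - 3*t^6 + 6*t^5 - 9*t^4 + 11*t^3 - 12*t^2 + 11*t - 8 + 6*t^-1 - 3*t^-2 + t^-3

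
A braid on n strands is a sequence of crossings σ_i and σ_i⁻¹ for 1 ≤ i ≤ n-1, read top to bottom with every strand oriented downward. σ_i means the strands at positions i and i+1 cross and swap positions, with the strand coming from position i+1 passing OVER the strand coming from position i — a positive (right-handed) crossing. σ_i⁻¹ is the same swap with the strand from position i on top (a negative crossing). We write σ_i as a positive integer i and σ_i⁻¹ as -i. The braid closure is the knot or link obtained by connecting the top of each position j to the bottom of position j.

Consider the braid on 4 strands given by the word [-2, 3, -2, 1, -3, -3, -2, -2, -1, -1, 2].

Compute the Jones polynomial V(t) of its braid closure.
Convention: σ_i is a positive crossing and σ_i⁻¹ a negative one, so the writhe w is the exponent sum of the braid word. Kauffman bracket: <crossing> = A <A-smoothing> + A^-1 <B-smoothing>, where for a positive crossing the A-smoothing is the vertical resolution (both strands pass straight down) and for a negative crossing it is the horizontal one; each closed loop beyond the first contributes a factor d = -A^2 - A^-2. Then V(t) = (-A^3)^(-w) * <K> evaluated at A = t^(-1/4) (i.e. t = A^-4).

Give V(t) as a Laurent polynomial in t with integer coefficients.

The presented braid s2^-1 s3 s2^-1 s1 s3^-1 s3^-1 s2^-1 s2^-1 s1^-1 s1^-1 s2 on 4 strands reduces by inverse Markov moves (closure unchanged at each step):
  Deconjugate: the word is γ·β·γ⁻¹ with γ = s2^-1 (prefix) and γ⁻¹ = s2 (suffix); strip both.
Reduced to β = s3 s2^-1 s1 s3^-1 s3^-1 s2^-1 s2^-1 s1^-1 s1^-1 on 4 strands, 9 crossings.
Compute on β:
Braid: s3 s2^-1 s1 s3^-1 s3^-1 s2^-1 s2^-1 s1^-1 s1^-1 on 4 strands, 9 crossings.
Writhe w = (#positive) - (#negative) = 2 - 7 = -5.
Enumerate smoothing states for the bracket polynomial. There are 2^9 = 512 states.
Each crossing splits two ways (0=vertical, 1=horizontal). The state's weight is A^(#A-smoothings - #B-smoothings) * d^(loops - 1).
Tabulate the states by total A-exponent and number of loops L (A-exp: L × count):
  A^9: L=5 ×1
  A^7: L=4 ×9
  A^5: L=3 ×31, L=5 ×5
  A^3: L=2 ×48, L=4 ×35, L=6 ×1
  A^1: L=1 ×28, L=3 ×86, L=5 ×12
  A^-1: L=2 ×82, L=4 ×43, L=6 ×1
  A^-3: L=1 ×20, L=3 ×58, L=5 ×6
  A^-5: L=2 ×25, L=4 ×11
  A^-7: L=1 ×3, L=3 ×6
  A^-9: L=2 ×1
Each group contributes A^e * Σ count * d^(L-1):
Powers of d = -A^2 - A^-2: d^2 = A^4 + 2 + A^-4; d^3 = -A^6 - 3*A^2 - 3*A^-2 - A^-6; d^4 = A^8 + 4*A^4 + 6 + 4*A^-4 + A^-8; d^5 = -A^10 - 5*A^6 - 10*A^2 - 10*A^-2 - 5*A^-6 - A^-10.
  A^9 * (d^4) = A^17 + 4*A^13 + 6*A^9 + 4*A^5 + A
  A^7 * (9*d^3) = -9*A^13 - 27*A^9 - 27*A^5 - 9*A
  A^5 * (31*d^2 + 5*d^4) = 5*A^13 + 51*A^9 + 92*A^5 + 51*A + 5*A^-3
  A^3 * (48*d + 35*d^3 + d^5) = -A^13 - 40*A^9 - 163*A^5 - 163*A - 40*A^-3 - A^-7
  A^1 * (28 + 86*d^2 + 12*d^4) = 12*A^9 + 134*A^5 + 272*A + 134*A^-3 + 12*A^-7
  A^-1 * (82*d + 43*d^3 + d^5) = -A^9 - 48*A^5 - 221*A - 221*A^-3 - 48*A^-7 - A^-11
  A^-3 * (20 + 58*d^2 + 6*d^4) = 6*A^5 + 82*A + 172*A^-3 + 82*A^-7 + 6*A^-11
  A^-5 * (25*d + 11*d^3) = -11*A - 58*A^-3 - 58*A^-7 - 11*A^-11
  A^-7 * (3 + 6*d^2) = 6*A^-3 + 15*A^-7 + 6*A^-11
  A^-9 * (d) = -A^-7 - A^-11
Summing the groups: <K> = A^17 - A^13 + A^9 - 2*A^5 + 2*A - 2*A^-3 + A^-7 - A^-11
Normalise by the writhe: (-A^3)^(-w) = (-A^3)^(5) = -A^15, so f(A) = -A^15 * <K> = -A^32 + A^28 - A^24 + 2*A^20 - 2*A^16 + 2*A^12 - A^8 + A^4.
Substitute A = t^(-1/4), i.e. A^e → t^(-e/4): V(t) = t^-1 - t^-2 + 2*t^-3 - 2*t^-4 + 2*t^-5 - t^-6 + t^-7 - t^-8

Answer: t^-1 - t^-2 + 2*t^-3 - 2*t^-4 + 2*t^-5 - t^-6 + t^-7 - t^-8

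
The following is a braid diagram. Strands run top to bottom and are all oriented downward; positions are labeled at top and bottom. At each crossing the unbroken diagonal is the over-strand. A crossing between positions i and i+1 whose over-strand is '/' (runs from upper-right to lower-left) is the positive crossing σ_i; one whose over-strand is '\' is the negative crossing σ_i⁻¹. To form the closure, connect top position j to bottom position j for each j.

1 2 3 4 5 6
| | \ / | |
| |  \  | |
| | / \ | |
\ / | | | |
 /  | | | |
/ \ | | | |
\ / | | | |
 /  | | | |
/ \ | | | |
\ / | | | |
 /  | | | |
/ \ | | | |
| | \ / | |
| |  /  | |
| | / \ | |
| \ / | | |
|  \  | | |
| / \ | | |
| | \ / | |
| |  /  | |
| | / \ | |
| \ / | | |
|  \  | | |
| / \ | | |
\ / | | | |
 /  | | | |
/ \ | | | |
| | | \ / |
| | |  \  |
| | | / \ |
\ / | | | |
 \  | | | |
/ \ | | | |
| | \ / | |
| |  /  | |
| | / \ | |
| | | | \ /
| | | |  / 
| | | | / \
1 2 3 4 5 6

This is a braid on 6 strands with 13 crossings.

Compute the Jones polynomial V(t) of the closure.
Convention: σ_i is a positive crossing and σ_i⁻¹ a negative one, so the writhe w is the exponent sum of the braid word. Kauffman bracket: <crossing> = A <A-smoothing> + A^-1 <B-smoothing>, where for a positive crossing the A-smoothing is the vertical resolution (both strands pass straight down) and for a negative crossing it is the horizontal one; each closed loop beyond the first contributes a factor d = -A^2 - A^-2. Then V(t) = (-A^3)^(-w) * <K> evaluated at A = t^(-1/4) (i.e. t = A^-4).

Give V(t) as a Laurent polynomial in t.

-t^6 + 2*t^5 - 2*t^4 + 3*t^3 - 3*t^2 + 2*t - 1 + t^-1

Derivation:
Reading the diagram top to bottom ('/'-over between positions i,i+1 = s_i, '\'-over = s_i^-1): braid word = s3^-1 s1 s1 s1 s3 s2^-1 s3 s2^-1 s1 s4^-1 s1^-1 s3 s5.
The presented braid s3^-1 s1 s1 s1 s3 s2^-1 s3 s2^-1 s1 s4^-1 s1^-1 s3 s5 on 6 strands reduces by inverse Markov moves (closure unchanged at each step):
  Destabilize: the word has the form β·s5 where s5 occurs only as the final letter (β ∈ B_5); drop it and the last strand → 5 strands.
  Deconjugate: the word is γ·β·γ⁻¹ with γ = s3^-1 s1 (prefix) and γ⁻¹ = s1^-1 s3 (suffix); strip both.
  Destabilize: the word has the form β·s4^-1 where s4^-1 occurs only as the final letter (β ∈ B_4); drop it and the last strand → 4 strands.
Reduced to β = s1 s1 s3 s2^-1 s3 s2^-1 s1 on 4 strands, 7 crossings.
Compute on β:
Braid: s1 s1 s3 s2^-1 s3 s2^-1 s1 on 4 strands, 7 crossings.
Writhe w = (#positive) - (#negative) = 5 - 2 = 3.
Enumerate smoothing states for the bracket polynomial. There are 2^7 = 128 states.
Each crossing splits two ways (0=vertical, 1=horizontal). The state's weight is A^(#A-smoothings - #B-smoothings) * d^(loops - 1).
Tabulate the states by total A-exponent and number of loops L (A-exp: L × count):
  A^7: L=4 ×1
  A^5: L=3 ×7
  A^3: L=2 ×17, L=4 ×4
  A^1: L=1 ×15, L=3 ×19, L=5 ×1
  A^-1: L=2 ×27, L=4 ×8
  A^-3: L=3 ×20, L=5 ×1
  A^-5: L=4 ×7
  A^-7: L=5 ×1
Each group contributes A^e * Σ count * d^(L-1):
Powers of d = -A^2 - A^-2: d^2 = A^4 + 2 + A^-4; d^3 = -A^6 - 3*A^2 - 3*A^-2 - A^-6; d^4 = A^8 + 4*A^4 + 6 + 4*A^-4 + A^-8.
  A^7 * (d^3) = -A^13 - 3*A^9 - 3*A^5 - A
  A^5 * (7*d^2) = 7*A^9 + 14*A^5 + 7*A
  A^3 * (17*d + 4*d^3) = -4*A^9 - 29*A^5 - 29*A - 4*A^-3
  A^1 * (15 + 19*d^2 + d^4) = A^9 + 23*A^5 + 59*A + 23*A^-3 + A^-7
  A^-1 * (27*d + 8*d^3) = -8*A^5 - 51*A - 51*A^-3 - 8*A^-7
  A^-3 * (20*d^2 + d^4) = A^5 + 24*A + 46*A^-3 + 24*A^-7 + A^-11
  A^-5 * (7*d^3) = -7*A - 21*A^-3 - 21*A^-7 - 7*A^-11
  A^-7 * (d^4) = A + 4*A^-3 + 6*A^-7 + 4*A^-11 + A^-15
Summing the groups: <K> = -A^13 + A^9 - 2*A^5 + 3*A - 3*A^-3 + 2*A^-7 - 2*A^-11 + A^-15
Normalise by the writhe: (-A^3)^(-w) = (-A^3)^(-3) = -A^-9, so f(A) = -A^-9 * <K> = A^4 - 1 + 2*A^-4 - 3*A^-8 + 3*A^-12 - 2*A^-16 + 2*A^-20 - A^-24.
Substitute A = t^(-1/4), i.e. A^e → t^(-e/4): V(t) = -t^6 + 2*t^5 - 2*t^4 + 3*t^3 - 3*t^2 + 2*t - 1 + t^-1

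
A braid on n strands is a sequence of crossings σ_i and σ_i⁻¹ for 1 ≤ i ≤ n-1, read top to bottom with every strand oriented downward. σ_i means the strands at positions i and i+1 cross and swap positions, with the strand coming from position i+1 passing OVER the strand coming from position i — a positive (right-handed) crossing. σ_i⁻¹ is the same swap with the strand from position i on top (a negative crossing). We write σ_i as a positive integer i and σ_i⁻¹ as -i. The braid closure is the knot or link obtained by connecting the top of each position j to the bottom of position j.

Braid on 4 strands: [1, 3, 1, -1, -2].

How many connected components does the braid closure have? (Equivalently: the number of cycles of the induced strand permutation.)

1

Derivation:
Track the strand permutation on 4 strands, starting from identity.
  step 1: s1 swaps positions 1,2 -> [2 1 3 4]
  step 2: s3 swaps positions 3,4 -> [2 1 4 3]
  step 3: s1 swaps positions 1,2 -> [1 2 4 3]
  step 4: s1^-1 swaps positions 1,2 -> [2 1 4 3]
  step 5: s2^-1 swaps positions 2,3 -> [2 4 1 3]
Final permutation (position -> original strand): [2 4 1 3]
Closure components = cycle count of this permutation = 1.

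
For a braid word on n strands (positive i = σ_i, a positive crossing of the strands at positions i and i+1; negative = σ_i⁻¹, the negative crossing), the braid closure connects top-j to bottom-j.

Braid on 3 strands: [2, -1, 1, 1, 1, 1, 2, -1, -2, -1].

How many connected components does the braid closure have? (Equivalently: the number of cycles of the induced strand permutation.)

3

Derivation:
Track the strand permutation on 3 strands, starting from identity.
  step 1: s2 swaps positions 2,3 -> [1 3 2]
  step 2: s1^-1 swaps positions 1,2 -> [3 1 2]
  step 3: s1 swaps positions 1,2 -> [1 3 2]
  step 4: s1 swaps positions 1,2 -> [3 1 2]
  step 5: s1 swaps positions 1,2 -> [1 3 2]
  step 6: s1 swaps positions 1,2 -> [3 1 2]
  step 7: s2 swaps positions 2,3 -> [3 2 1]
  step 8: s1^-1 swaps positions 1,2 -> [2 3 1]
  step 9: s2^-1 swaps positions 2,3 -> [2 1 3]
  step 10: s1^-1 swaps positions 1,2 -> [1 2 3]
Final permutation (position -> original strand): [1 2 3]
Closure components = cycle count of this permutation = 3.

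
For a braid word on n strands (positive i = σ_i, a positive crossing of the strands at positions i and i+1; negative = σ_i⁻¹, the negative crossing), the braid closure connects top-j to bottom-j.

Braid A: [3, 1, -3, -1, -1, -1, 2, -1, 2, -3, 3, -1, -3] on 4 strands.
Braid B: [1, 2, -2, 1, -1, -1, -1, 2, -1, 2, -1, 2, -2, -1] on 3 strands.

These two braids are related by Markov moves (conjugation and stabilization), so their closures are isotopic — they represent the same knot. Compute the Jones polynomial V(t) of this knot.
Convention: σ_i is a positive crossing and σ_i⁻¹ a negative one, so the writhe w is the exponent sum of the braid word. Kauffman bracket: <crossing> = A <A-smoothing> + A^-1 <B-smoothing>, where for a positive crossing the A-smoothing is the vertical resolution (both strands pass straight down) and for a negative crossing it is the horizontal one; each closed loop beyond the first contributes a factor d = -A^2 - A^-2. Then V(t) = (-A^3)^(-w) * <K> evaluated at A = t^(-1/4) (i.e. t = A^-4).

Markov-equivalent braids have isotopic closures, hence identical knot invariants. Strip the Markov moves from each word to reach a common short braid β, then compute V(t) once on β.
Braid A: s3 s1 s3^-1 s1^-1 s1^-1 s1^-1 s2 s1^-1 s2 s3^-1 s3 s1^-1 s3^-1 on 4 strands reduces by inverse Markov moves (closure unchanged at each step):
  Deconjugate: the word is γ·β·γ⁻¹ with γ = s3 (prefix) and γ⁻¹ = s3^-1 (suffix); strip both.
  Deconjugate: the word is γ·β·γ⁻¹ with γ = s1 s3^-1 (prefix) and γ⁻¹ = s3 s1^-1 (suffix); strip both.
  Destabilize: the word has the form β·s3^-1 where s3^-1 occurs only as the final letter (β ∈ B_3); drop it and the last strand → 3 strands.
Reduced to β = s1^-1 s1^-1 s1^-1 s2 s1^-1 s2 on 3 strands, 6 crossings.
Braid B: s1 s2 s2^-1 s1 s1^-1 s1^-1 s1^-1 s2 s1^-1 s2 s1^-1 s2 s2^-1 s1^-1 on 3 strands reduces by inverse Markov moves (closure unchanged at each step):
  Deconjugate: the word is γ·β·γ⁻¹ with γ = s1 s2 (prefix) and γ⁻¹ = s2^-1 s1^-1 (suffix); strip both.
  Deconjugate: the word is γ·β·γ⁻¹ with γ = s2^-1 s1 (prefix) and γ⁻¹ = s1^-1 s2 (suffix); strip both.
Reduced to β = s1^-1 s1^-1 s1^-1 s2 s1^-1 s2 on 3 strands, 6 crossings.
Both give the same β = s1^-1 s1^-1 s1^-1 s2 s1^-1 s2 on 3 strands, so one state sum suffices:
Braid: s1^-1 s1^-1 s1^-1 s2 s1^-1 s2 on 3 strands, 6 crossings.
Writhe w = (#positive) - (#negative) = 2 - 4 = -2.
State-sum expansion of <K>. There are 2^6 = 64 states.
For each crossing: s=0 is the vertical smoothing, s=1 horizontal. Crossing k contributes A^(sign_k * (1 - 2*s_k)); loop factor d = -A^2 - A^-2.
Tabulate the states by total A-exponent and number of loops L (A-exp: L × count):
  A^6: L=5 ×1
  A^4: L=4 ×6
  A^2: L=3 ×15
  A^0: L=2 ×19, L=4 ×1
  A^-2: L=1 ×11, L=3 ×4
  A^-4: L=2 ×6
  A^-6: L=3 ×1
Each group contributes A^e * Σ count * d^(L-1):
Powers of d = -A^2 - A^-2: d^2 = A^4 + 2 + A^-4; d^3 = -A^6 - 3*A^2 - 3*A^-2 - A^-6; d^4 = A^8 + 4*A^4 + 6 + 4*A^-4 + A^-8.
  A^6 * (d^4) = A^14 + 4*A^10 + 6*A^6 + 4*A^2 + A^-2
  A^4 * (6*d^3) = -6*A^10 - 18*A^6 - 18*A^2 - 6*A^-2
  A^2 * (15*d^2) = 15*A^6 + 30*A^2 + 15*A^-2
  A^0 * (19*d + d^3) = -A^6 - 22*A^2 - 22*A^-2 - A^-6
  A^-2 * (11 + 4*d^2) = 4*A^2 + 19*A^-2 + 4*A^-6
  A^-4 * (6*d) = -6*A^-2 - 6*A^-6
  A^-6 * (d^2) = A^-2 + 2*A^-6 + A^-10
Summing the groups: <K> = A^14 - 2*A^10 + 2*A^6 - 2*A^2 + 2*A^-2 - A^-6 + A^-10
Normalise by the writhe: (-A^3)^(-w) = (-A^3)^(2) = A^6, so f(A) = A^6 * <K> = A^20 - 2*A^16 + 2*A^12 - 2*A^8 + 2*A^4 - 1 + A^-4.
Substitute A = t^(-1/4), i.e. A^e → t^(-e/4): V(t) = t - 1 + 2*t^-1 - 2*t^-2 + 2*t^-3 - 2*t^-4 + t^-5

Answer: t - 1 + 2*t^-1 - 2*t^-2 + 2*t^-3 - 2*t^-4 + t^-5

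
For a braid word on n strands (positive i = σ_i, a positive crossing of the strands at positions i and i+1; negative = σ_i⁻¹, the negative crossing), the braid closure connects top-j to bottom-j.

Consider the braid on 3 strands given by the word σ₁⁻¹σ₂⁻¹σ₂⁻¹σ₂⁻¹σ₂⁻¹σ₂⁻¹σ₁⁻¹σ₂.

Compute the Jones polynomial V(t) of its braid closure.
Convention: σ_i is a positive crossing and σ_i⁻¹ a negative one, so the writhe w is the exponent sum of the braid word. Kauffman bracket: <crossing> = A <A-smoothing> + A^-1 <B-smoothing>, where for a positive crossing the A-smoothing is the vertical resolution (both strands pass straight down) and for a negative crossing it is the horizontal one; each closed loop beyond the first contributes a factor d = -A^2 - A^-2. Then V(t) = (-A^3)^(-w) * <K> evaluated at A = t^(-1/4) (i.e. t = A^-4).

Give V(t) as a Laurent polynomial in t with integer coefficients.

t^-2 - t^-3 + 2*t^-4 - 2*t^-5 + 3*t^-6 - 2*t^-7 + t^-8 - t^-9

Derivation:
Braid: s1^-1 s2^-1 s2^-1 s2^-1 s2^-1 s2^-1 s1^-1 s2 on 3 strands, 8 crossings.
Writhe w = (#positive) - (#negative) = 1 - 7 = -6.
Enumerate smoothing states for the bracket polynomial. There are 2^8 = 256 states.
For each crossing: s=0 is the vertical smoothing, s=1 horizontal. Crossing k contributes A^(sign_k * (1 - 2*s_k)); loop factor d = -A^2 - A^-2.
Tabulate the states by total A-exponent and number of loops L (A-exp: L × count):
  A^8: L=6 ×1
  A^6: L=5 ×8
  A^4: L=4 ×25, L=6 ×3
  A^2: L=3 ×40, L=5 ×15, L=7 ×1
  A^0: L=2 ×35, L=4 ×30, L=6 ×5
  A^-2: L=1 ×15, L=3 ×31, L=5 ×10
  A^-4: L=2 ×18, L=4 ×10
  A^-6: L=1 ×2, L=3 ×6
  A^-8: L=2 ×1
Each group contributes A^e * Σ count * d^(L-1):
Powers of d = -A^2 - A^-2: d^2 = A^4 + 2 + A^-4; d^3 = -A^6 - 3*A^2 - 3*A^-2 - A^-6; d^4 = A^8 + 4*A^4 + 6 + 4*A^-4 + A^-8; d^5 = -A^10 - 5*A^6 - 10*A^2 - 10*A^-2 - 5*A^-6 - A^-10; d^6 = A^12 + 6*A^8 + 15*A^4 + 20 + 15*A^-4 + 6*A^-8 + A^-12.
  A^8 * (d^5) = -A^18 - 5*A^14 - 10*A^10 - 10*A^6 - 5*A^2 - A^-2
  A^6 * (8*d^4) = 8*A^14 + 32*A^10 + 48*A^6 + 32*A^2 + 8*A^-2
  A^4 * (25*d^3 + 3*d^5) = -3*A^14 - 40*A^10 - 105*A^6 - 105*A^2 - 40*A^-2 - 3*A^-6
  A^2 * (40*d^2 + 15*d^4 + d^6) = A^14 + 21*A^10 + 115*A^6 + 190*A^2 + 115*A^-2 + 21*A^-6 + A^-10
  A^0 * (35*d + 30*d^3 + 5*d^5) = -5*A^10 - 55*A^6 - 175*A^2 - 175*A^-2 - 55*A^-6 - 5*A^-10
  A^-2 * (15 + 31*d^2 + 10*d^4) = 10*A^6 + 71*A^2 + 137*A^-2 + 71*A^-6 + 10*A^-10
  A^-4 * (18*d + 10*d^3) = -10*A^2 - 48*A^-2 - 48*A^-6 - 10*A^-10
  A^-6 * (2 + 6*d^2) = 6*A^-2 + 14*A^-6 + 6*A^-10
  A^-8 * (d) = -A^-6 - A^-10
Summing the groups: <K> = -A^18 + A^14 - 2*A^10 + 3*A^6 - 2*A^2 + 2*A^-2 - A^-6 + A^-10
Normalise by the writhe: (-A^3)^(-w) = (-A^3)^(6) = A^18, so f(A) = A^18 * <K> = -A^36 + A^32 - 2*A^28 + 3*A^24 - 2*A^20 + 2*A^16 - A^12 + A^8.
Substitute A = t^(-1/4), i.e. A^e → t^(-e/4): V(t) = t^-2 - t^-3 + 2*t^-4 - 2*t^-5 + 3*t^-6 - 2*t^-7 + t^-8 - t^-9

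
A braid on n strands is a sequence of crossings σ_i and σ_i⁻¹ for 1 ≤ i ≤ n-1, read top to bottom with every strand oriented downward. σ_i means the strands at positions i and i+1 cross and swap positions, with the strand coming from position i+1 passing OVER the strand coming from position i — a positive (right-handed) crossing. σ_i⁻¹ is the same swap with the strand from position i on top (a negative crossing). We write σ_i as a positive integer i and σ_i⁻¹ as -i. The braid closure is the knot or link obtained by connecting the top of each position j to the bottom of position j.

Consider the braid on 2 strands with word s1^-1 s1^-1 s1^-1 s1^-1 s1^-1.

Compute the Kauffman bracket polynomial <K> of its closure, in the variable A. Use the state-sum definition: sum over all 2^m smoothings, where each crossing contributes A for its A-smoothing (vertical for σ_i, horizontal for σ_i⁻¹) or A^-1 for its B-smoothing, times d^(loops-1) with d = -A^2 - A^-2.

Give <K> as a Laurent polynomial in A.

A^13 - A^9 + A^5 - A - A^-7

Derivation:
Braid: s1^-1 s1^-1 s1^-1 s1^-1 s1^-1 on 2 strands, 5 crossings.
Writhe w = (#positive) - (#negative) = 0 - 5 = -5.
Computing the Kauffman bracket via state sum. There are 2^5 = 32 states.
Each crossing splits two ways (0=vertical, 1=horizontal). The state's weight is A^(#A-smoothings - #B-smoothings) * d^(loops - 1).
  state 00000: A-exp=-5, loops=2, term = A^-5 * d^1
  state 00001: A-exp=-3, loops=1, term = A^-3 * d^0
  state 00010: A-exp=-3, loops=1, term = A^-3 * d^0
  state 00011: A-exp=-1, loops=2, term = A^-1 * d^1
  state 00100: A-exp=-3, loops=1, term = A^-3 * d^0
  state 00101: A-exp=-1, loops=2, term = A^-1 * d^1
  state 00110: A-exp=-1, loops=2, term = A^-1 * d^1
  state 00111: A-exp=+1, loops=3, term = A^1 * d^2
  state 01000: A-exp=-3, loops=1, term = A^-3 * d^0
  state 01001: A-exp=-1, loops=2, term = A^-1 * d^1
  state 01010: A-exp=-1, loops=2, term = A^-1 * d^1
  state 01011: A-exp=+1, loops=3, term = A^1 * d^2
  state 01100: A-exp=-1, loops=2, term = A^-1 * d^1
  state 01101: A-exp=+1, loops=3, term = A^1 * d^2
  state 01110: A-exp=+1, loops=3, term = A^1 * d^2
  state 01111: A-exp=+3, loops=4, term = A^3 * d^3
  state 10000: A-exp=-3, loops=1, term = A^-3 * d^0
  state 10001: A-exp=-1, loops=2, term = A^-1 * d^1
  state 10010: A-exp=-1, loops=2, term = A^-1 * d^1
  state 10011: A-exp=+1, loops=3, term = A^1 * d^2
  state 10100: A-exp=-1, loops=2, term = A^-1 * d^1
  state 10101: A-exp=+1, loops=3, term = A^1 * d^2
  state 10110: A-exp=+1, loops=3, term = A^1 * d^2
  state 10111: A-exp=+3, loops=4, term = A^3 * d^3
  state 11000: A-exp=-1, loops=2, term = A^-1 * d^1
  state 11001: A-exp=+1, loops=3, term = A^1 * d^2
  state 11010: A-exp=+1, loops=3, term = A^1 * d^2
  state 11011: A-exp=+3, loops=4, term = A^3 * d^3
  state 11100: A-exp=+1, loops=3, term = A^1 * d^2
  state 11101: A-exp=+3, loops=4, term = A^3 * d^3
  state 11110: A-exp=+3, loops=4, term = A^3 * d^3
  state 11111: A-exp=+5, loops=5, term = A^5 * d^4
Collect the terms by A-exponent (count of states per loop number):
Powers of d = -A^2 - A^-2: d^2 = A^4 + 2 + A^-4; d^3 = -A^6 - 3*A^2 - 3*A^-2 - A^-6; d^4 = A^8 + 4*A^4 + 6 + 4*A^-4 + A^-8.
  A^5 * (d^4) = A^13 + 4*A^9 + 6*A^5 + 4*A + A^-3
  A^3 * (5*d^3) = -5*A^9 - 15*A^5 - 15*A - 5*A^-3
  A^1 * (10*d^2) = 10*A^5 + 20*A + 10*A^-3
  A^-1 * (10*d) = -10*A - 10*A^-3
  A^-3 * (5) = 5*A^-3
  A^-5 * (d) = -A^-3 - A^-7
Summing the groups: <K> = A^13 - A^9 + A^5 - A - A^-7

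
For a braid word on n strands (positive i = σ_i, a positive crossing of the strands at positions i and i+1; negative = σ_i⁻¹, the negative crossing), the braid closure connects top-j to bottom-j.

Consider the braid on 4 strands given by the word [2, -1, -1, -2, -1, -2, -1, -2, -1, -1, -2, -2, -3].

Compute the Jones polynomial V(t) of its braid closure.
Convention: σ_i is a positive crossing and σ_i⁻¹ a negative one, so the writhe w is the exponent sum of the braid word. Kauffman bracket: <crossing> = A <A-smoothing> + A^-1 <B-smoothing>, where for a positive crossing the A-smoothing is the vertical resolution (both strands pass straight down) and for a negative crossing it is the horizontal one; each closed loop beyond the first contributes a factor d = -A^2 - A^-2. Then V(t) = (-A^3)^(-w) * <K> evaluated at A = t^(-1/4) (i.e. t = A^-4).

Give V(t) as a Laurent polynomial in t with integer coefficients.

The presented braid s2 s1^-1 s1^-1 s2^-1 s1^-1 s2^-1 s1^-1 s2^-1 s1^-1 s1^-1 s2^-1 s2^-1 s3^-1 on 4 strands reduces by inverse Markov moves (closure unchanged at each step):
  Destabilize: the word has the form β·s3^-1 where s3^-1 occurs only as the final letter (β ∈ B_3); drop it and the last strand → 3 strands.
  Deconjugate: the word is γ·β·γ⁻¹ with γ = s2 (prefix) and γ⁻¹ = s2^-1 (suffix); strip both.
Reduced to β = s1^-1 s1^-1 s2^-1 s1^-1 s2^-1 s1^-1 s2^-1 s1^-1 s1^-1 s2^-1 on 3 strands, 10 crossings.
Compute on β:
Braid: s1^-1 s1^-1 s2^-1 s1^-1 s2^-1 s1^-1 s2^-1 s1^-1 s1^-1 s2^-1 on 3 strands, 10 crossings.
Writhe w = (#positive) - (#negative) = 0 - 10 = -10.
Computing the Kauffman bracket via state sum. There are 2^10 = 1024 states.
For each crossing: s=0 is the vertical smoothing, s=1 horizontal. Crossing k contributes A^(sign_k * (1 - 2*s_k)); loop factor d = -A^2 - A^-2.
Tabulate the states by total A-exponent and number of loops L (A-exp: L × count):
  A^10: L=3 ×1
  A^8: L=2 ×4, L=4 ×6
  A^6: L=1 ×4, L=3 ×30, L=5 ×11
  A^4: L=2 ×48, L=4 ×65, L=6 ×7
  A^2: L=1 ×24, L=3 ×140, L=5 ×45, L=7 ×1
  A^0: L=2 ×129, L=4 ×117, L=6 ×6
  A^-2: L=1 ×43, L=3 ×151, L=5 ×16
  A^-4: L=2 ×96, L=4 ×24
  A^-6: L=1 ×24, L=3 ×21
  A^-8: L=2 ×10
  A^-10: L=3 ×1
Each group contributes A^e * Σ count * d^(L-1):
Powers of d = -A^2 - A^-2: d^2 = A^4 + 2 + A^-4; d^3 = -A^6 - 3*A^2 - 3*A^-2 - A^-6; d^4 = A^8 + 4*A^4 + 6 + 4*A^-4 + A^-8; d^5 = -A^10 - 5*A^6 - 10*A^2 - 10*A^-2 - 5*A^-6 - A^-10; d^6 = A^12 + 6*A^8 + 15*A^4 + 20 + 15*A^-4 + 6*A^-8 + A^-12.
  A^10 * (d^2) = A^14 + 2*A^10 + A^6
  A^8 * (4*d + 6*d^3) = -6*A^14 - 22*A^10 - 22*A^6 - 6*A^2
  A^6 * (4 + 30*d^2 + 11*d^4) = 11*A^14 + 74*A^10 + 130*A^6 + 74*A^2 + 11*A^-2
  A^4 * (48*d + 65*d^3 + 7*d^5) = -7*A^14 - 100*A^10 - 313*A^6 - 313*A^2 - 100*A^-2 - 7*A^-6
  A^2 * (24 + 140*d^2 + 45*d^4 + d^6) = A^14 + 51*A^10 + 335*A^6 + 594*A^2 + 335*A^-2 + 51*A^-6 + A^-10
  A^0 * (129*d + 117*d^3 + 6*d^5) = -6*A^10 - 147*A^6 - 540*A^2 - 540*A^-2 - 147*A^-6 - 6*A^-10
  A^-2 * (43 + 151*d^2 + 16*d^4) = 16*A^6 + 215*A^2 + 441*A^-2 + 215*A^-6 + 16*A^-10
  A^-4 * (96*d + 24*d^3) = -24*A^2 - 168*A^-2 - 168*A^-6 - 24*A^-10
  A^-6 * (24 + 21*d^2) = 21*A^-2 + 66*A^-6 + 21*A^-10
  A^-8 * (10*d) = -10*A^-6 - 10*A^-10
  A^-10 * (d^2) = A^-6 + 2*A^-10 + A^-14
Summing the groups: <K> = -A^10 + A^-6 + A^-14
Normalise by the writhe: (-A^3)^(-w) = (-A^3)^(10) = A^30, so f(A) = A^30 * <K> = -A^40 + A^24 + A^16.
Substitute A = t^(-1/4), i.e. A^e → t^(-e/4): V(t) = t^-4 + t^-6 - t^-10

Answer: t^-4 + t^-6 - t^-10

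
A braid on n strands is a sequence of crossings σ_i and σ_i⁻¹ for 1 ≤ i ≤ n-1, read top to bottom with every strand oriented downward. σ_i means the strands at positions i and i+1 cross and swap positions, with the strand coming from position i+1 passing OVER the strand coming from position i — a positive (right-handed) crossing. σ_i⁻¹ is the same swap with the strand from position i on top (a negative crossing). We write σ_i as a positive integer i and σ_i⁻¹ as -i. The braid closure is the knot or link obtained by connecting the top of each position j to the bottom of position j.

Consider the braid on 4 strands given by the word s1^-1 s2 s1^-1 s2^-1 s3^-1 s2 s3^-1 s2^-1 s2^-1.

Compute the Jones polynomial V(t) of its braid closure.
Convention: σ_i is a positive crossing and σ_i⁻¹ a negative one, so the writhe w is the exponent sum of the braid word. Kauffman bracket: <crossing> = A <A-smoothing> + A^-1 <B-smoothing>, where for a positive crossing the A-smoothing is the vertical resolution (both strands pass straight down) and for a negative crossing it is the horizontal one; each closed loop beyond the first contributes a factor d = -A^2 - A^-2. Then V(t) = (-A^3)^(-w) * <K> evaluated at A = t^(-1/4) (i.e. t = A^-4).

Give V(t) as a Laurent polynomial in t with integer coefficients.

t^-1 - 2*t^-2 + 3*t^-3 - 2*t^-4 + 3*t^-5 - 2*t^-6 + t^-7 - t^-8

Derivation:
Braid: s1^-1 s2 s1^-1 s2^-1 s3^-1 s2 s3^-1 s2^-1 s2^-1 on 4 strands, 9 crossings.
Writhe w = (#positive) - (#negative) = 2 - 7 = -5.
State-sum expansion of <K>. There are 2^9 = 512 states.
Smooth each crossing (0=||, 1=⌣⌢); contribution A^(Σ sign_k(1-2s_k)) * d^(L-1).
Tabulate the states by total A-exponent and number of loops L (A-exp: L × count):
  A^9: L=5 ×1
  A^7: L=4 ×9
  A^5: L=3 ×30, L=5 ×6
  A^3: L=2 ×45, L=4 ×37, L=6 ×2
  A^1: L=1 ×27, L=3 ×78, L=5 ×21
  A^-1: L=2 ×67, L=4 ×53, L=6 ×6
  A^-3: L=1 ×12, L=3 ×53, L=5 ×18, L=7 ×1
  A^-5: L=2 ×14, L=4 ×19, L=6 ×3
  A^-7: L=3 ×6, L=5 ×3
  A^-9: L=4 ×1
Each group contributes A^e * Σ count * d^(L-1):
Powers of d = -A^2 - A^-2: d^2 = A^4 + 2 + A^-4; d^3 = -A^6 - 3*A^2 - 3*A^-2 - A^-6; d^4 = A^8 + 4*A^4 + 6 + 4*A^-4 + A^-8; d^5 = -A^10 - 5*A^6 - 10*A^2 - 10*A^-2 - 5*A^-6 - A^-10; d^6 = A^12 + 6*A^8 + 15*A^4 + 20 + 15*A^-4 + 6*A^-8 + A^-12.
  A^9 * (d^4) = A^17 + 4*A^13 + 6*A^9 + 4*A^5 + A
  A^7 * (9*d^3) = -9*A^13 - 27*A^9 - 27*A^5 - 9*A
  A^5 * (30*d^2 + 6*d^4) = 6*A^13 + 54*A^9 + 96*A^5 + 54*A + 6*A^-3
  A^3 * (45*d + 37*d^3 + 2*d^5) = -2*A^13 - 47*A^9 - 176*A^5 - 176*A - 47*A^-3 - 2*A^-7
  A^1 * (27 + 78*d^2 + 21*d^4) = 21*A^9 + 162*A^5 + 309*A + 162*A^-3 + 21*A^-7
  A^-1 * (67*d + 53*d^3 + 6*d^5) = -6*A^9 - 83*A^5 - 286*A - 286*A^-3 - 83*A^-7 - 6*A^-11
  A^-3 * (12 + 53*d^2 + 18*d^4 + d^6) = A^9 + 24*A^5 + 140*A + 246*A^-3 + 140*A^-7 + 24*A^-11 + A^-15
  A^-5 * (14*d + 19*d^3 + 3*d^5) = -3*A^5 - 34*A - 101*A^-3 - 101*A^-7 - 34*A^-11 - 3*A^-15
  A^-7 * (6*d^2 + 3*d^4) = 3*A + 18*A^-3 + 30*A^-7 + 18*A^-11 + 3*A^-15
  A^-9 * (d^3) = -A^-3 - 3*A^-7 - 3*A^-11 - A^-15
Summing the groups: <K> = A^17 - A^13 + 2*A^9 - 3*A^5 + 2*A - 3*A^-3 + 2*A^-7 - A^-11
Normalise by the writhe: (-A^3)^(-w) = (-A^3)^(5) = -A^15, so f(A) = -A^15 * <K> = -A^32 + A^28 - 2*A^24 + 3*A^20 - 2*A^16 + 3*A^12 - 2*A^8 + A^4.
Substitute A = t^(-1/4), i.e. A^e → t^(-e/4): V(t) = t^-1 - 2*t^-2 + 3*t^-3 - 2*t^-4 + 3*t^-5 - 2*t^-6 + t^-7 - t^-8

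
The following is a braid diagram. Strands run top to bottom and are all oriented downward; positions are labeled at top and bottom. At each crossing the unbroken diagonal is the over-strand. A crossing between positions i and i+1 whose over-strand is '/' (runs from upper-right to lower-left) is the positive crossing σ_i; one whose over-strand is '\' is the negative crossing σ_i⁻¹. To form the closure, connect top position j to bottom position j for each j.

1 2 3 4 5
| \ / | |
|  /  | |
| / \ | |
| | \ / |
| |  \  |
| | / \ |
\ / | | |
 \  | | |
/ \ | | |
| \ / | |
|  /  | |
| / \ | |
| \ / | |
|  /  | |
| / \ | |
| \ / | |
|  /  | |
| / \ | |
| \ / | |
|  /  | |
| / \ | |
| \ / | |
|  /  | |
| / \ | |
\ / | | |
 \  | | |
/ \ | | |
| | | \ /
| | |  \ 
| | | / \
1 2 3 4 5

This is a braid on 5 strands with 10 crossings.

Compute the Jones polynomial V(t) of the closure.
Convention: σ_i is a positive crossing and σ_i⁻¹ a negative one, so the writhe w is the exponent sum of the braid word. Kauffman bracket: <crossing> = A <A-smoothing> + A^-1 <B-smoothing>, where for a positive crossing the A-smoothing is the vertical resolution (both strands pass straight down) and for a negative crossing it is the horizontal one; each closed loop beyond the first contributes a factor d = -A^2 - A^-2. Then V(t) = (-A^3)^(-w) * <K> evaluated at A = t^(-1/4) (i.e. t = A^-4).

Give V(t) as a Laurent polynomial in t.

t^8 - 2*t^7 + 2*t^6 - 3*t^5 + 3*t^4 - 2*t^3 + 2*t^2 - t + 1

Derivation:
Reading the diagram top to bottom ('/'-over between positions i,i+1 = s_i, '\'-over = s_i^-1): braid word = s2 s3^-1 s1^-1 s2 s2 s2 s2 s2 s1^-1 s4^-1.
The presented braid s2 s3^-1 s1^-1 s2 s2 s2 s2 s2 s1^-1 s4^-1 on 5 strands reduces by inverse Markov moves (closure unchanged at each step):
  Destabilize: the word has the form β·s4^-1 where s4^-1 occurs only as the final letter (β ∈ B_4); drop it and the last strand → 4 strands.
Reduced to β = s2 s3^-1 s1^-1 s2 s2 s2 s2 s2 s1^-1 on 4 strands, 9 crossings.
Compute on β:
Braid: s2 s3^-1 s1^-1 s2 s2 s2 s2 s2 s1^-1 on 4 strands, 9 crossings.
Writhe w = (#positive) - (#negative) = 6 - 3 = 3.
State-sum expansion of <K>. There are 2^9 = 512 states.
Each crossing splits two ways (0=vertical, 1=horizontal). The state's weight is A^(#A-smoothings - #B-smoothings) * d^(loops - 1).
Tabulate the states by total A-exponent and number of loops L (A-exp: L × count):
  A^9: L=3 ×1
  A^7: L=2 ×8, L=4 ×1
  A^5: L=1 ×17, L=3 ×19
  A^3: L=2 ×63, L=4 ×21
  A^1: L=3 ×111, L=5 ×15
  A^-1: L=4 ×120, L=6 ×6
  A^-3: L=5 ×83, L=7 ×1
  A^-5: L=6 ×36
  A^-7: L=7 ×9
  A^-9: L=8 ×1
Each group contributes A^e * Σ count * d^(L-1):
Powers of d = -A^2 - A^-2: d^2 = A^4 + 2 + A^-4; d^3 = -A^6 - 3*A^2 - 3*A^-2 - A^-6; d^4 = A^8 + 4*A^4 + 6 + 4*A^-4 + A^-8; d^5 = -A^10 - 5*A^6 - 10*A^2 - 10*A^-2 - 5*A^-6 - A^-10; d^6 = A^12 + 6*A^8 + 15*A^4 + 20 + 15*A^-4 + 6*A^-8 + A^-12; d^7 = -A^14 - 7*A^10 - 21*A^6 - 35*A^2 - 35*A^-2 - 21*A^-6 - 7*A^-10 - A^-14.
  A^9 * (d^2) = A^13 + 2*A^9 + A^5
  A^7 * (8*d + d^3) = -A^13 - 11*A^9 - 11*A^5 - A
  A^5 * (17 + 19*d^2) = 19*A^9 + 55*A^5 + 19*A
  A^3 * (63*d + 21*d^3) = -21*A^9 - 126*A^5 - 126*A - 21*A^-3
  A^1 * (111*d^2 + 15*d^4) = 15*A^9 + 171*A^5 + 312*A + 171*A^-3 + 15*A^-7
  A^-1 * (120*d^3 + 6*d^5) = -6*A^9 - 150*A^5 - 420*A - 420*A^-3 - 150*A^-7 - 6*A^-11
  A^-3 * (83*d^4 + d^6) = A^9 + 89*A^5 + 347*A + 518*A^-3 + 347*A^-7 + 89*A^-11 + A^-15
  A^-5 * (36*d^5) = -36*A^5 - 180*A - 360*A^-3 - 360*A^-7 - 180*A^-11 - 36*A^-15
  A^-7 * (9*d^6) = 9*A^5 + 54*A + 135*A^-3 + 180*A^-7 + 135*A^-11 + 54*A^-15 + 9*A^-19
  A^-9 * (d^7) = -A^5 - 7*A - 21*A^-3 - 35*A^-7 - 35*A^-11 - 21*A^-15 - 7*A^-19 - A^-23
Summing the groups: <K> = -A^9 + A^5 - 2*A + 2*A^-3 - 3*A^-7 + 3*A^-11 - 2*A^-15 + 2*A^-19 - A^-23
Normalise by the writhe: (-A^3)^(-w) = (-A^3)^(-3) = -A^-9, so f(A) = -A^-9 * <K> = 1 - A^-4 + 2*A^-8 - 2*A^-12 + 3*A^-16 - 3*A^-20 + 2*A^-24 - 2*A^-28 + A^-32.
Substitute A = t^(-1/4), i.e. A^e → t^(-e/4): V(t) = t^8 - 2*t^7 + 2*t^6 - 3*t^5 + 3*t^4 - 2*t^3 + 2*t^2 - t + 1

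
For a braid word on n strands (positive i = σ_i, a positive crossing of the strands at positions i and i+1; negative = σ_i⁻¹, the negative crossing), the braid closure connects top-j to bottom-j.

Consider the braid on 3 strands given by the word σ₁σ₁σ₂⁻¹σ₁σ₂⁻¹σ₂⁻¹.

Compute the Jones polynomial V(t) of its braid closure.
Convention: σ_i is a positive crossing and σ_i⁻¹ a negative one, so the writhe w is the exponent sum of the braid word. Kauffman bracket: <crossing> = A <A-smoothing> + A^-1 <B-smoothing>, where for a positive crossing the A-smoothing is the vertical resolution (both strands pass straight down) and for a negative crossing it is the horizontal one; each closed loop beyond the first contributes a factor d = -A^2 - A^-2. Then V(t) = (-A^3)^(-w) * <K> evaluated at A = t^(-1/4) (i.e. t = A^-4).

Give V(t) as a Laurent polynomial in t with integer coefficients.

Braid: s1 s1 s2^-1 s1 s2^-1 s2^-1 on 3 strands, 6 crossings.
Writhe w = (#positive) - (#negative) = 3 - 3 = 0.
State-sum expansion of <K>. There are 2^6 = 64 states.
Smooth each crossing (0=||, 1=⌣⌢); contribution A^(Σ sign_k(1-2s_k)) * d^(L-1).
Tabulate the states by total A-exponent and number of loops L (A-exp: L × count):
  A^6: L=4 ×1
  A^4: L=3 ×6
  A^2: L=2 ×14, L=4 ×1
  A^0: L=1 ×13, L=3 ×7
  A^-2: L=2 ×14, L=4 ×1
  A^-4: L=3 ×6
  A^-6: L=4 ×1
Each group contributes A^e * Σ count * d^(L-1):
Powers of d = -A^2 - A^-2: d^2 = A^4 + 2 + A^-4; d^3 = -A^6 - 3*A^2 - 3*A^-2 - A^-6.
  A^6 * (d^3) = -A^12 - 3*A^8 - 3*A^4 - 1
  A^4 * (6*d^2) = 6*A^8 + 12*A^4 + 6
  A^2 * (14*d + d^3) = -A^8 - 17*A^4 - 17 - A^-4
  A^0 * (13 + 7*d^2) = 7*A^4 + 27 + 7*A^-4
  A^-2 * (14*d + d^3) = -A^4 - 17 - 17*A^-4 - A^-8
  A^-4 * (6*d^2) = 6 + 12*A^-4 + 6*A^-8
  A^-6 * (d^3) = -1 - 3*A^-4 - 3*A^-8 - A^-12
Summing the groups: <K> = -A^12 + 2*A^8 - 2*A^4 + 3 - 2*A^-4 + 2*A^-8 - A^-12
Normalise by the writhe: (-A^3)^(-w) = (-A^3)^(0) = 1, so f(A) = 1 * <K> = -A^12 + 2*A^8 - 2*A^4 + 3 - 2*A^-4 + 2*A^-8 - A^-12.
Substitute A = t^(-1/4), i.e. A^e → t^(-e/4): V(t) = -t^3 + 2*t^2 - 2*t + 3 - 2*t^-1 + 2*t^-2 - t^-3

Answer: -t^3 + 2*t^2 - 2*t + 3 - 2*t^-1 + 2*t^-2 - t^-3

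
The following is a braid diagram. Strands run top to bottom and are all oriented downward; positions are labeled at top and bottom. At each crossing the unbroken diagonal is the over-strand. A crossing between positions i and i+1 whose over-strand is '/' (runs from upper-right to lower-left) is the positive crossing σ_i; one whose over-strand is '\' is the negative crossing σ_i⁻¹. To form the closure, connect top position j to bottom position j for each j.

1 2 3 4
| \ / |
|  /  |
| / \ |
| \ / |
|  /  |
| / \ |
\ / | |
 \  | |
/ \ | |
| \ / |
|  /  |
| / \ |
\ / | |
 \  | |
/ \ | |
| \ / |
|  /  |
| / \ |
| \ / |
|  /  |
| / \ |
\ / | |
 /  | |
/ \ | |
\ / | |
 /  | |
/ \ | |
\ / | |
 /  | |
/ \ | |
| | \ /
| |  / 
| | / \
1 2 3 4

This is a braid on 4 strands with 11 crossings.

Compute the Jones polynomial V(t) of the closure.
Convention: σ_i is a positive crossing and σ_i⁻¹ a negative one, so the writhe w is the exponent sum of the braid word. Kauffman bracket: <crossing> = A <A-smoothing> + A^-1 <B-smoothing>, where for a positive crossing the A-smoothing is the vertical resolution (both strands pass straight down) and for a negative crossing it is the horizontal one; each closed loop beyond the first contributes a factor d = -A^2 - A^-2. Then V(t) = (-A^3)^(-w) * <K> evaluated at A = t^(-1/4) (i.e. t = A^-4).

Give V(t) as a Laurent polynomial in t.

Reading the diagram top to bottom ('/'-over between positions i,i+1 = s_i, '\'-over = s_i^-1): braid word = s2 s2 s1^-1 s2 s1^-1 s2 s2 s1 s1 s1 s3.
The presented braid s2 s2 s1^-1 s2 s1^-1 s2 s2 s1 s1 s1 s3 on 4 strands reduces by inverse Markov moves (closure unchanged at each step):
  Destabilize: the word has the form β·s3 where s3 occurs only as the final letter (β ∈ B_3); drop it and the last strand → 3 strands.
Reduced to β = s2 s2 s1^-1 s2 s1^-1 s2 s2 s1 s1 s1 on 3 strands, 10 crossings.
Compute on β:
Braid: s2 s2 s1^-1 s2 s1^-1 s2 s2 s1 s1 s1 on 3 strands, 10 crossings.
Writhe w = (#positive) - (#negative) = 8 - 2 = 6.
Computing the Kauffman bracket via state sum. There are 2^10 = 1024 states.
Smooth each crossing (0=||, 1=⌣⌢); contribution A^(Σ sign_k(1-2s_k)) * d^(L-1).
Tabulate the states by total A-exponent and number of loops L (A-exp: L × count):
  A^10: L=3 ×1
  A^8: L=2 ×7, L=4 ×3
  A^6: L=1 ×14, L=3 ×28, L=5 ×3
  A^4: L=2 ×88, L=4 ×31, L=6 ×1
  A^2: L=1 ×63, L=3 ×133, L=5 ×14
  A^0: L=2 ×159, L=4 ×91, L=6 ×2
  A^-2: L=3 ×180, L=5 ×30
  A^-4: L=4 ×116, L=6 ×4
  A^-6: L=5 ×45
  A^-8: L=6 ×10
  A^-10: L=7 ×1
Each group contributes A^e * Σ count * d^(L-1):
Powers of d = -A^2 - A^-2: d^2 = A^4 + 2 + A^-4; d^3 = -A^6 - 3*A^2 - 3*A^-2 - A^-6; d^4 = A^8 + 4*A^4 + 6 + 4*A^-4 + A^-8; d^5 = -A^10 - 5*A^6 - 10*A^2 - 10*A^-2 - 5*A^-6 - A^-10; d^6 = A^12 + 6*A^8 + 15*A^4 + 20 + 15*A^-4 + 6*A^-8 + A^-12.
  A^10 * (d^2) = A^14 + 2*A^10 + A^6
  A^8 * (7*d + 3*d^3) = -3*A^14 - 16*A^10 - 16*A^6 - 3*A^2
  A^6 * (14 + 28*d^2 + 3*d^4) = 3*A^14 + 40*A^10 + 88*A^6 + 40*A^2 + 3*A^-2
  A^4 * (88*d + 31*d^3 + d^5) = -A^14 - 36*A^10 - 191*A^6 - 191*A^2 - 36*A^-2 - A^-6
  A^2 * (63 + 133*d^2 + 14*d^4) = 14*A^10 + 189*A^6 + 413*A^2 + 189*A^-2 + 14*A^-6
  A^0 * (159*d + 91*d^3 + 2*d^5) = -2*A^10 - 101*A^6 - 452*A^2 - 452*A^-2 - 101*A^-6 - 2*A^-10
  A^-2 * (180*d^2 + 30*d^4) = 30*A^6 + 300*A^2 + 540*A^-2 + 300*A^-6 + 30*A^-10
  A^-4 * (116*d^3 + 4*d^5) = -4*A^6 - 136*A^2 - 388*A^-2 - 388*A^-6 - 136*A^-10 - 4*A^-14
  A^-6 * (45*d^4) = 45*A^2 + 180*A^-2 + 270*A^-6 + 180*A^-10 + 45*A^-14
  A^-8 * (10*d^5) = -10*A^2 - 50*A^-2 - 100*A^-6 - 100*A^-10 - 50*A^-14 - 10*A^-18
  A^-10 * (d^6) = A^2 + 6*A^-2 + 15*A^-6 + 20*A^-10 + 15*A^-14 + 6*A^-18 + A^-22
Summing the groups: <K> = 2*A^10 - 4*A^6 + 7*A^2 - 8*A^-2 + 9*A^-6 - 8*A^-10 + 6*A^-14 - 4*A^-18 + A^-22
Normalise by the writhe: (-A^3)^(-w) = (-A^3)^(-6) = A^-18, so f(A) = A^-18 * <K> = 2*A^-8 - 4*A^-12 + 7*A^-16 - 8*A^-20 + 9*A^-24 - 8*A^-28 + 6*A^-32 - 4*A^-36 + A^-40.
Substitute A = t^(-1/4), i.e. A^e → t^(-e/4): V(t) = t^10 - 4*t^9 + 6*t^8 - 8*t^7 + 9*t^6 - 8*t^5 + 7*t^4 - 4*t^3 + 2*t^2

Answer: t^10 - 4*t^9 + 6*t^8 - 8*t^7 + 9*t^6 - 8*t^5 + 7*t^4 - 4*t^3 + 2*t^2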